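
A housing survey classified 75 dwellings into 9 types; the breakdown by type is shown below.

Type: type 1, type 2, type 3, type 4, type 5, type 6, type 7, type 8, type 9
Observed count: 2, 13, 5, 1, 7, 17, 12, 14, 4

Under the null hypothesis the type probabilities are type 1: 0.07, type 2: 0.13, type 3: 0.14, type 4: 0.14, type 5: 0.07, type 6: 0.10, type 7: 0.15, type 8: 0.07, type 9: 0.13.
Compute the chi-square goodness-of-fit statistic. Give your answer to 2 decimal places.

Expected counts E_i = n·p_i: 75×0.07 = 5.25, 75×0.13 = 9.75, 75×0.14 = 10.5, 75×0.14 = 10.5, 75×0.07 = 5.25, 75×0.10 = 7.5, 75×0.15 = 11.25, 75×0.07 = 5.25, 75×0.13 = 9.75.
χ² = (2−5.25)²/5.25 + (13−9.75)²/9.75 + (5−10.5)²/10.5 + (1−10.5)²/10.5 + (7−5.25)²/5.25 + (17−7.5)²/7.5 + (12−11.25)²/11.25 + (14−5.25)²/5.25 + (4−9.75)²/9.75
   = 2.012 + 1.083 + 2.881 + 8.595 + 0.583 + 12.033 + 0.050 + 14.583 + 3.391
Sum = 45.21

45.21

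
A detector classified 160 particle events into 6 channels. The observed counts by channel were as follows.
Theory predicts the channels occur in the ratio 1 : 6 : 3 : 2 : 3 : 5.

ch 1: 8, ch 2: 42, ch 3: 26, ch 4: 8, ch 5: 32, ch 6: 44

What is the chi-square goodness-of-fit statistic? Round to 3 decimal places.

Ratio total = 20. Expected counts: 160×1/20 = 8, 160×6/20 = 48, 160×3/20 = 24, 160×2/20 = 16, 160×3/20 = 24, 160×5/20 = 40.
cat         O        E   (O−E)²/E
ch 1        8        8     0.0000
ch 2       42       48     0.7500
ch 3       26       24     0.1667
ch 4        8       16     4.0000
ch 5       32       24     2.6667
ch 6       44       40     0.4000
Sum = 7.983

7.983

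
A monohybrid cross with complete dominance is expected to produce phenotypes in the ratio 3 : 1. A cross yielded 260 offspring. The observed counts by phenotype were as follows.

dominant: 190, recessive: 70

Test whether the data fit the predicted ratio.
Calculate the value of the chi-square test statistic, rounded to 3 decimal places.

0.513

Ratio total = 4. Expected counts: 260×3/4 = 195, 260×1/4 = 65.
cat            O        E   (O−E)²/E
dominant     190      195     0.1282
recessive     70       65     0.3846
Sum = 0.513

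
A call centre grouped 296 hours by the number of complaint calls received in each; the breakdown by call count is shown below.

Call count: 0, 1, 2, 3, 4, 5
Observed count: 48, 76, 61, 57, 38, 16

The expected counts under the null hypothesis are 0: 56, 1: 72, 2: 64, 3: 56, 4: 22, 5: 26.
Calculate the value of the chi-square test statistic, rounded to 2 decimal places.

cat         O        E   (O−E)²/E
0          48       56      1.143
1          76       72      0.222
2          61       64      0.141
3          57       56      0.018
4          38       22     11.636
5          16       26      3.846
Sum = 17.01

17.01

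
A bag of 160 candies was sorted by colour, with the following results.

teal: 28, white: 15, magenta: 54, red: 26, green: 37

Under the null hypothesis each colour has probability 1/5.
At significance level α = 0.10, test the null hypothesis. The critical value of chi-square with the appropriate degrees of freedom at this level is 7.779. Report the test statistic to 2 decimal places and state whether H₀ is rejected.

Under H₀ each category has probability 1/5, so each expected count is 160/5 = 32.
teal: (28 − 32)²/32 = 16/32 = 0.500
white: (15 − 32)²/32 = 289/32 = 9.031
magenta: (54 − 32)²/32 = 484/32 = 15.125
red: (26 − 32)²/32 = 36/32 = 1.125
green: (37 − 32)²/32 = 25/32 = 0.781
Sum = 26.56
df = 4. Since 26.56 > 7.779, we reject H₀.

26.56; reject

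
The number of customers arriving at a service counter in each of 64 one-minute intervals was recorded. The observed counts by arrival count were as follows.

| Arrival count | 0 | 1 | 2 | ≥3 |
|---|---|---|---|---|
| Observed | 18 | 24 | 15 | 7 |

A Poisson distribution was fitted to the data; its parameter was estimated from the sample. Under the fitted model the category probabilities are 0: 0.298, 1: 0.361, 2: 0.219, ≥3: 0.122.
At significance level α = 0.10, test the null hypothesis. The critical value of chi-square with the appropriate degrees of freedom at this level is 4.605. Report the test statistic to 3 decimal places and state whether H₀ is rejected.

Expected counts E_i = n·p_i: 64×0.298 = 19.072, 64×0.361 = 23.104, 64×0.219 = 14.016, 64×0.122 = 7.808.
χ² = (18−19.072)²/19.072 + (24−23.104)²/23.104 + (15−14.016)²/14.016 + (7−7.808)²/7.808
   = 0.0603 + 0.0347 + 0.0691 + 0.0836
Sum = 0.248
df = 2. Since 0.248 < 4.605, we do not reject H₀.

0.248; do not reject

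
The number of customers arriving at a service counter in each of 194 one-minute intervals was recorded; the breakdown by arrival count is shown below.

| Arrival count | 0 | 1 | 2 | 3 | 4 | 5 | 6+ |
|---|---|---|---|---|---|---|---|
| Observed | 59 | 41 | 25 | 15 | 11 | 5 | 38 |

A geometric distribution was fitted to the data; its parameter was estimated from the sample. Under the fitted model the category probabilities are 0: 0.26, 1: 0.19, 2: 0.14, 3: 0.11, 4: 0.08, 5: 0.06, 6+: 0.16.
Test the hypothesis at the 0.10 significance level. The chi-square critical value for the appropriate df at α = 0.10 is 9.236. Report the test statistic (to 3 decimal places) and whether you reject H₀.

10.638; reject

Expected counts E_i = n·p_i: 194×0.26 = 50.44, 194×0.19 = 36.86, 194×0.14 = 27.16, 194×0.11 = 21.34, 194×0.08 = 15.52, 194×0.06 = 11.64, 194×0.16 = 31.04.
χ² = (59−50.44)²/50.44 + (41−36.86)²/36.86 + (25−27.16)²/27.16 + (15−21.34)²/21.34 + (11−15.52)²/15.52 + (5−11.64)²/11.64 + (38−31.04)²/31.04
   = 1.4527 + 0.4650 + 0.1718 + 1.8836 + 1.3164 + 3.7878 + 1.5606
Sum = 10.638
df = 5. Since 10.638 > 9.236, we reject H₀.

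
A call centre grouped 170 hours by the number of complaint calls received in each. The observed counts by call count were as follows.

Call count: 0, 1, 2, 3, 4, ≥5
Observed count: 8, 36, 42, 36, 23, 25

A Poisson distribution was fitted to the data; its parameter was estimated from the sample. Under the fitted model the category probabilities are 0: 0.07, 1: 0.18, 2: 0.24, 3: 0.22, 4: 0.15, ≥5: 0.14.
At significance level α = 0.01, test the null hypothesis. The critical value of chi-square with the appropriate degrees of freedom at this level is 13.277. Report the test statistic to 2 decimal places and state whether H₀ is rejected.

Expected counts E_i = n·p_i: 170×0.07 = 11.9, 170×0.18 = 30.6, 170×0.24 = 40.8, 170×0.22 = 37.4, 170×0.15 = 25.5, 170×0.14 = 23.8.
0: (8 − 11.9)²/11.9 = 15.21/11.9 = 1.278
1: (36 − 30.6)²/30.6 = 29.16/30.6 = 0.953
2: (42 − 40.8)²/40.8 = 1.44/40.8 = 0.035
3: (36 − 37.4)²/37.4 = 1.96/37.4 = 0.052
4: (23 − 25.5)²/25.5 = 6.25/25.5 = 0.245
≥5: (25 − 23.8)²/23.8 = 1.44/23.8 = 0.061
Sum = 2.62
df = 4. Since 2.62 < 13.277, we do not reject H₀.

2.62; do not reject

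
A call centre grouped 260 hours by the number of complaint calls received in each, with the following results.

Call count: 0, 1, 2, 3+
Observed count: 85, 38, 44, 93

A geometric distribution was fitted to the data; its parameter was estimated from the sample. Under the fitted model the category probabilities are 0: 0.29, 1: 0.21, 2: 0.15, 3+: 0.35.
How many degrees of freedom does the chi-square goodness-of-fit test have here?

There are k = 4 categories and 1 parameter estimated from the data, so df = 4 − 1 − 1 = 2.

2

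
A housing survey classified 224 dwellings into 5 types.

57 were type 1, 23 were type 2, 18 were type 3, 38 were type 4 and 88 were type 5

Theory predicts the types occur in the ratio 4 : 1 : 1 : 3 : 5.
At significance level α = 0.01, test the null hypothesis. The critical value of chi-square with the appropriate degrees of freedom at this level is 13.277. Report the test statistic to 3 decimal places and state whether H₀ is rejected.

6.961; do not reject

Ratio total = 14. Expected counts: 224×4/14 = 64, 224×1/14 = 16, 224×1/14 = 16, 224×3/14 = 48, 224×5/14 = 80.
χ² = (57−64)²/64 + (23−16)²/16 + (18−16)²/16 + (38−48)²/48 + (88−80)²/80
   = 0.7656 + 3.0625 + 0.2500 + 2.0833 + 0.8000
Sum = 6.961
df = 4. Since 6.961 < 13.277, we do not reject H₀.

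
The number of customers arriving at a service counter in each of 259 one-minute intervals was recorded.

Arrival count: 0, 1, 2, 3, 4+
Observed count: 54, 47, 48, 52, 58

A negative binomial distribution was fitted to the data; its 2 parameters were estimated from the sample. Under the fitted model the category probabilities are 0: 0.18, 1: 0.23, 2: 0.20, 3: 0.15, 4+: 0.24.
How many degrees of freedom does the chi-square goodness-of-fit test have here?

2

There are k = 5 categories and 2 parameters estimated from the data, so df = 5 − 1 − 2 = 2.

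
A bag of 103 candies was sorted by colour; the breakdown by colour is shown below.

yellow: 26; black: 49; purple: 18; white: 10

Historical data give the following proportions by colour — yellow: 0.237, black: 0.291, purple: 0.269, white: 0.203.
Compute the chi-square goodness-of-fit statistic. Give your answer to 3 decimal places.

21.274

Expected counts E_i = n·p_i: 103×0.237 = 24.411, 103×0.291 = 29.973, 103×0.269 = 27.707, 103×0.203 = 20.909.
yellow: (26 − 24.411)²/24.411 = 2.524921/24.411 = 0.1034
black: (49 − 29.973)²/29.973 = 362.026729/29.973 = 12.0784
purple: (18 − 27.707)²/27.707 = 94.225849/27.707 = 3.4008
white: (10 − 20.909)²/20.909 = 119.006281/20.909 = 5.6916
Sum = 21.274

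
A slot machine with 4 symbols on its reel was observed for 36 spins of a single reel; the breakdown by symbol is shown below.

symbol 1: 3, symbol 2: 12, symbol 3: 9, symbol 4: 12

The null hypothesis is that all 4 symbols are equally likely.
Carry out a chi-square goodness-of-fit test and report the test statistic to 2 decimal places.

Under H₀ each category has probability 1/4, so each expected count is 36/4 = 9.
symbol 1: (3 − 9)²/9 = 36/9 = 4.000
symbol 2: (12 − 9)²/9 = 9/9 = 1.000
symbol 3: (9 − 9)²/9 = 0/9 = 0.000
symbol 4: (12 − 9)²/9 = 9/9 = 1.000
Sum = 6.00

6.00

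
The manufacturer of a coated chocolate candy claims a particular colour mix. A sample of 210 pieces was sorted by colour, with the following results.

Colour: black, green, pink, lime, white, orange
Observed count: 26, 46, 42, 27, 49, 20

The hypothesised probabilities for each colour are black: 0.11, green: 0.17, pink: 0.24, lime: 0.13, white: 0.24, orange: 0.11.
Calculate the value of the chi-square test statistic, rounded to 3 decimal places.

Expected counts E_i = n·p_i: 210×0.11 = 23.1, 210×0.17 = 35.7, 210×0.24 = 50.4, 210×0.13 = 27.3, 210×0.24 = 50.4, 210×0.11 = 23.1.
cat         O        E   (O−E)²/E
black      26     23.1     0.3641
green      46     35.7     2.9717
pink       42     50.4     1.4000
lime       27     27.3     0.0033
white      49     50.4     0.0389
orange     20     23.1     0.4160
Sum = 5.194

5.194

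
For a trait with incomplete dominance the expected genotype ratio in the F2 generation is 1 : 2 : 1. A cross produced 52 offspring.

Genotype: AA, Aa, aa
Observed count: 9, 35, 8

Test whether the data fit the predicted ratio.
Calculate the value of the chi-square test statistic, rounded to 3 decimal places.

Ratio total = 4. Expected counts: 52×1/4 = 13, 52×2/4 = 26, 52×1/4 = 13.
χ² = (9−13)²/13 + (35−26)²/26 + (8−13)²/13
   = 1.2308 + 3.1154 + 1.9231
Sum = 6.269

6.269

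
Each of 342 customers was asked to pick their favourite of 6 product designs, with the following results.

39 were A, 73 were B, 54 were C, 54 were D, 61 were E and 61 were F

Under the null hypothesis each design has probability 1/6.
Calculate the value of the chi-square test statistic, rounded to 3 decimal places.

11.053

Expected count for each of the 6 categories: 342/6 = 57.
cat         O        E   (O−E)²/E
A          39       57     5.6842
B          73       57     4.4912
C          54       57     0.1579
D          54       57     0.1579
E          61       57     0.2807
F          61       57     0.2807
Sum = 11.053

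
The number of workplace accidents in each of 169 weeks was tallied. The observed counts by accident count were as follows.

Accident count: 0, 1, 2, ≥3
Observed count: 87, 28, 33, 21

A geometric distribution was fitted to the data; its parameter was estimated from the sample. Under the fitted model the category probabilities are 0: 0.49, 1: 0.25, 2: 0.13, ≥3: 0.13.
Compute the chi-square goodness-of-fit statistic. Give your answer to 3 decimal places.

10.599

Expected counts E_i = n·p_i: 169×0.49 = 82.81, 169×0.25 = 42.25, 169×0.13 = 21.97, 169×0.13 = 21.97.
χ² = (87−82.81)²/82.81 + (28−42.25)²/42.25 + (33−21.97)²/21.97 + (21−21.97)²/21.97
   = 0.2120 + 4.8062 + 5.5376 + 0.0428
Sum = 10.599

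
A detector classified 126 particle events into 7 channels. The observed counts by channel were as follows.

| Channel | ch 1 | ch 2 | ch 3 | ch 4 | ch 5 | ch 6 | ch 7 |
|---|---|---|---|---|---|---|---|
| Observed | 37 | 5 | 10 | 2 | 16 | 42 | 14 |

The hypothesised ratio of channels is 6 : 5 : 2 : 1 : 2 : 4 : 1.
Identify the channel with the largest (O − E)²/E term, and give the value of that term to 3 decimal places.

ch 2, 20.833

Ratio total = 21. Expected counts: 126×6/21 = 36, 126×5/21 = 30, 126×2/21 = 12, 126×1/21 = 6, 126×2/21 = 12, 126×4/21 = 24, 126×1/21 = 6.
χ² = (37−36)²/36 + (5−30)²/30 + (10−12)²/12 + (2−6)²/6 + (16−12)²/12 + (42−24)²/24 + (14−6)²/6
   = 0.0278 + 20.8333 + 0.3333 + 2.6667 + 1.3333 + 13.5000 + 10.6667
The largest term is for ch 2: 20.833.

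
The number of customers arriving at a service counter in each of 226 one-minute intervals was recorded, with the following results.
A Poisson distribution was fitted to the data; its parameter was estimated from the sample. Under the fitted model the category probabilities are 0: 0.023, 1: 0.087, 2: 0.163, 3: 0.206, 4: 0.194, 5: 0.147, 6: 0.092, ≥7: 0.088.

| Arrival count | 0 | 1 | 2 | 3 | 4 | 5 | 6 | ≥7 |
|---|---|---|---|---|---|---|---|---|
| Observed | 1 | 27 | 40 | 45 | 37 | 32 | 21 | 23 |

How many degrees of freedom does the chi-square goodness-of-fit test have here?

There are k = 8 categories and 1 parameter estimated from the data, so df = 8 − 1 − 1 = 6.

6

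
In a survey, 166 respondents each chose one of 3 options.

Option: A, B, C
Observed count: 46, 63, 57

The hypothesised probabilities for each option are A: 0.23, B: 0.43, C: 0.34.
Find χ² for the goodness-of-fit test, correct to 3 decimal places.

Expected counts E_i = n·p_i: 166×0.23 = 38.18, 166×0.43 = 71.38, 166×0.34 = 56.44.
cat         O        E   (O−E)²/E
A          46    38.18     1.6017
B          63    71.38     0.9838
C          57    56.44     0.0056
Sum = 2.591

2.591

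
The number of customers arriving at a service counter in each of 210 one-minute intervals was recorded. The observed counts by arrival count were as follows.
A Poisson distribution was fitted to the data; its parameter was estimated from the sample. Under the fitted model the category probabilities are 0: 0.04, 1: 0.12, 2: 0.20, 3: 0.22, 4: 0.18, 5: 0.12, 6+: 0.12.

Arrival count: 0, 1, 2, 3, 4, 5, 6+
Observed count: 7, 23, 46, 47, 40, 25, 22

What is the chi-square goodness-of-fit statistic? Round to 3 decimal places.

Expected counts E_i = n·p_i: 210×0.04 = 8.4, 210×0.12 = 25.2, 210×0.20 = 42, 210×0.22 = 46.2, 210×0.18 = 37.8, 210×0.12 = 25.2, 210×0.12 = 25.2.
cat         O        E   (O−E)²/E
0           7      8.4     0.2333
1          23     25.2     0.1921
2          46       42     0.3810
3          47     46.2     0.0139
4          40     37.8     0.1280
5          25     25.2     0.0016
6+         22     25.2     0.4063
Sum = 1.356

1.356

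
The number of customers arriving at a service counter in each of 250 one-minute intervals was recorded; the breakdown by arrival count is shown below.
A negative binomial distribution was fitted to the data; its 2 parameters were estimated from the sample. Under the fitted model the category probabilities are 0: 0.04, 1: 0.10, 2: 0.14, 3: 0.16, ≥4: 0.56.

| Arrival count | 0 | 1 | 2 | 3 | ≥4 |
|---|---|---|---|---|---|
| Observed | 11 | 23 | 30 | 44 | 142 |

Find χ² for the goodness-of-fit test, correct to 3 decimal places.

1.403

Expected counts E_i = n·p_i: 250×0.04 = 10, 250×0.10 = 25, 250×0.14 = 35, 250×0.16 = 40, 250×0.56 = 140.
cat         O        E   (O−E)²/E
0          11       10     0.1000
1          23       25     0.1600
2          30       35     0.7143
3          44       40     0.4000
≥4        142      140     0.0286
Sum = 1.403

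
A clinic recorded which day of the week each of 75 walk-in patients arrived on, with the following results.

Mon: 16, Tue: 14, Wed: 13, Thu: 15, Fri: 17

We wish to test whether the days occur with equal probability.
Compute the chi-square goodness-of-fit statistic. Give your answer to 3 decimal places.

Under H₀ each category has probability 1/5, so each expected count is 75/5 = 15.
Mon: (16 − 15)²/15 = 1/15 = 0.0667
Tue: (14 − 15)²/15 = 1/15 = 0.0667
Wed: (13 − 15)²/15 = 4/15 = 0.2667
Thu: (15 − 15)²/15 = 0/15 = 0.0000
Fri: (17 − 15)²/15 = 4/15 = 0.2667
Sum = 0.667

0.667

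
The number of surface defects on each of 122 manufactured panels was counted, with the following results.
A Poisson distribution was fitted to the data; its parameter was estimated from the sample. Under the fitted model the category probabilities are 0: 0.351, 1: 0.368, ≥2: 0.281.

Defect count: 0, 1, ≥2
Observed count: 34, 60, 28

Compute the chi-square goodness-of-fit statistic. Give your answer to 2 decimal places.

8.05

Expected counts E_i = n·p_i: 122×0.351 = 42.822, 122×0.368 = 44.896, 122×0.281 = 34.282.
χ² = (34−42.822)²/42.822 + (60−44.896)²/44.896 + (28−34.282)²/34.282
   = 1.817 + 5.081 + 1.151
Sum = 8.05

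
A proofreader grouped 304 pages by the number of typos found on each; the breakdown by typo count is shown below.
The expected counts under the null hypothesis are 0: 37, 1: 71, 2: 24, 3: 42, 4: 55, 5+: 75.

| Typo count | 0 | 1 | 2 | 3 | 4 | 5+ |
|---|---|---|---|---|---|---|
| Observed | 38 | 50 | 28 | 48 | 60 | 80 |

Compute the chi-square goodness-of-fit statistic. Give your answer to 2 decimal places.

cat         O        E   (O−E)²/E
0          38       37      0.027
1          50       71      6.211
2          28       24      0.667
3          48       42      0.857
4          60       55      0.455
5+         80       75      0.333
Sum = 8.55

8.55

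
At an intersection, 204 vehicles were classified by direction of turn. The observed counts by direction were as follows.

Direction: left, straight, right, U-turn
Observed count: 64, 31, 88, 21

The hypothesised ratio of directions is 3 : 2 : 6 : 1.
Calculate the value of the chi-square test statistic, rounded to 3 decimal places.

Ratio total = 12. Expected counts: 204×3/12 = 51, 204×2/12 = 34, 204×6/12 = 102, 204×1/12 = 17.
left: (64 − 51)²/51 = 169/51 = 3.3137
straight: (31 − 34)²/34 = 9/34 = 0.2647
right: (88 − 102)²/102 = 196/102 = 1.9216
U-turn: (21 − 17)²/17 = 16/17 = 0.9412
Sum = 6.441

6.441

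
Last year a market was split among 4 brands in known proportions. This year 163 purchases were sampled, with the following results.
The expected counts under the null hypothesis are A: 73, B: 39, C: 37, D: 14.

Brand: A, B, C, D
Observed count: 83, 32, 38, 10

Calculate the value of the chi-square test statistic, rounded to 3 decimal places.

A: (83 − 73)²/73 = 100/73 = 1.3699
B: (32 − 39)²/39 = 49/39 = 1.2564
C: (38 − 37)²/37 = 1/37 = 0.0270
D: (10 − 14)²/14 = 16/14 = 1.1429
Sum = 3.796

3.796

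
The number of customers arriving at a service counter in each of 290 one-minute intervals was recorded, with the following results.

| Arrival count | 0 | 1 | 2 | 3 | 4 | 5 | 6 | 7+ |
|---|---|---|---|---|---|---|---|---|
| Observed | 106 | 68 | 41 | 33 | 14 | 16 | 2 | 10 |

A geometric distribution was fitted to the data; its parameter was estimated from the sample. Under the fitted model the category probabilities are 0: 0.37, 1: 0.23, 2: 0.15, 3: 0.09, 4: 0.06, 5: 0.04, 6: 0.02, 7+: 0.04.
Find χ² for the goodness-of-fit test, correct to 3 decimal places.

Expected counts E_i = n·p_i: 290×0.37 = 107.3, 290×0.23 = 66.7, 290×0.15 = 43.5, 290×0.09 = 26.1, 290×0.06 = 17.4, 290×0.04 = 11.6, 290×0.02 = 5.8, 290×0.04 = 11.6.
cat         O        E   (O−E)²/E
0         106    107.3     0.0158
1          68     66.7     0.0253
2          41     43.5     0.1437
3          33     26.1     1.8241
4          14     17.4     0.6644
5          16     11.6     1.6690
6           2      5.8     2.4897
7+         10     11.6     0.2207
Sum = 7.053

7.053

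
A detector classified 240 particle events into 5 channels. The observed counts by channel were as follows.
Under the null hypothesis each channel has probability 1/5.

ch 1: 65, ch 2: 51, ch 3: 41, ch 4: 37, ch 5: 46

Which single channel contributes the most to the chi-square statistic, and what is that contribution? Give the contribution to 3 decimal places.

ch 1, 6.021

Expected count for each of the 5 categories: 240/5 = 48.
cat         O        E   (O−E)²/E
ch 1       65       48     6.0208
ch 2       51       48     0.1875
ch 3       41       48     1.0208
ch 4       37       48     2.5208
ch 5       46       48     0.0833
The largest term is for ch 1: 6.021.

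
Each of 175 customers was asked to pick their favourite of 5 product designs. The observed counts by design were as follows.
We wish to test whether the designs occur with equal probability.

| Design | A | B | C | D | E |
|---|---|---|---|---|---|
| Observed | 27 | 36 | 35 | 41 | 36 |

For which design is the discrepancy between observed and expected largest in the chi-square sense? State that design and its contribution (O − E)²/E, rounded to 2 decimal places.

Under H₀ each category has probability 1/5, so each expected count is 175/5 = 35.
A: (27 − 35)²/35 = 64/35 = 1.829
B: (36 − 35)²/35 = 1/35 = 0.029
C: (35 − 35)²/35 = 0/35 = 0.000
D: (41 − 35)²/35 = 36/35 = 1.029
E: (36 − 35)²/35 = 1/35 = 0.029
The largest term is for A: 1.83.

A, 1.83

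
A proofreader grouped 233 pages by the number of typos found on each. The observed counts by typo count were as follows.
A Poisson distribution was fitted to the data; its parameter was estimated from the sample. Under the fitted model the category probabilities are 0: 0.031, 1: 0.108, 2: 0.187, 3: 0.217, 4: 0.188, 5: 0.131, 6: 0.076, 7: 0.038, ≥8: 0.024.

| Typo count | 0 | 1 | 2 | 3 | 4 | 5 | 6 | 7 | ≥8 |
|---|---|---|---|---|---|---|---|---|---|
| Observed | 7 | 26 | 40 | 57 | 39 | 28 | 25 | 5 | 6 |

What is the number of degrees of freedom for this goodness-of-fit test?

There are k = 9 categories and 1 parameter estimated from the data, so df = 9 − 1 − 1 = 7.

7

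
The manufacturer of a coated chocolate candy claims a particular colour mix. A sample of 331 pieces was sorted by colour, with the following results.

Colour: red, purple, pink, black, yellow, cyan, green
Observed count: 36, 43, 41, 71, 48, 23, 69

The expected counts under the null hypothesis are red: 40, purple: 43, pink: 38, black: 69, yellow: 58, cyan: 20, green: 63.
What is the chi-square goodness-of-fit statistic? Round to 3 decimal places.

3.440

red: (36 − 40)²/40 = 16/40 = 0.4000
purple: (43 − 43)²/43 = 0/43 = 0.0000
pink: (41 − 38)²/38 = 9/38 = 0.2368
black: (71 − 69)²/69 = 4/69 = 0.0580
yellow: (48 − 58)²/58 = 100/58 = 1.7241
cyan: (23 − 20)²/20 = 9/20 = 0.4500
green: (69 − 63)²/63 = 36/63 = 0.5714
Sum = 3.440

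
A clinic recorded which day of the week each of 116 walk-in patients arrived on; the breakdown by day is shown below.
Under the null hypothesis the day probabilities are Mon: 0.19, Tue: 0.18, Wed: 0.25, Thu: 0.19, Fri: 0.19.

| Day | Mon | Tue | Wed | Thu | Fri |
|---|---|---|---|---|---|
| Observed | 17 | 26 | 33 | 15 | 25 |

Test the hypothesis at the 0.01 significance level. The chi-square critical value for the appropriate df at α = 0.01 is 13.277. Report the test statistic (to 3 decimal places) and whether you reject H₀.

Expected counts E_i = n·p_i: 116×0.19 = 22.04, 116×0.18 = 20.88, 116×0.25 = 29, 116×0.19 = 22.04, 116×0.19 = 22.04.
cat         O        E   (O−E)²/E
Mon        17    22.04     1.1525
Tue        26    20.88     1.2555
Wed        33       29     0.5517
Thu        15    22.04     2.2487
Fri        25    22.04     0.3975
Sum = 5.606
df = 4. Since 5.606 < 13.277, we do not reject H₀.

5.606; do not reject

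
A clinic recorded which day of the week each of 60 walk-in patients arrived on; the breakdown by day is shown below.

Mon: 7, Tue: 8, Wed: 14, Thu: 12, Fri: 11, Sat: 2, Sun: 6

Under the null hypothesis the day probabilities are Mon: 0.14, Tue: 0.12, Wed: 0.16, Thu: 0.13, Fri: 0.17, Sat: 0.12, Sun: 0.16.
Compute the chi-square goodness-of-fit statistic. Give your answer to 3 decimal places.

Expected counts E_i = n·p_i: 60×0.14 = 8.4, 60×0.12 = 7.2, 60×0.16 = 9.6, 60×0.13 = 7.8, 60×0.17 = 10.2, 60×0.12 = 7.2, 60×0.16 = 9.6.
Mon: (7 − 8.4)²/8.4 = 1.96/8.4 = 0.2333
Tue: (8 − 7.2)²/7.2 = 0.64/7.2 = 0.0889
Wed: (14 − 9.6)²/9.6 = 19.36/9.6 = 2.0167
Thu: (12 − 7.8)²/7.8 = 17.64/7.8 = 2.2615
Fri: (11 − 10.2)²/10.2 = 0.64/10.2 = 0.0627
Sat: (2 − 7.2)²/7.2 = 27.04/7.2 = 3.7556
Sun: (6 − 9.6)²/9.6 = 12.96/9.6 = 1.3500
Sum = 9.769

9.769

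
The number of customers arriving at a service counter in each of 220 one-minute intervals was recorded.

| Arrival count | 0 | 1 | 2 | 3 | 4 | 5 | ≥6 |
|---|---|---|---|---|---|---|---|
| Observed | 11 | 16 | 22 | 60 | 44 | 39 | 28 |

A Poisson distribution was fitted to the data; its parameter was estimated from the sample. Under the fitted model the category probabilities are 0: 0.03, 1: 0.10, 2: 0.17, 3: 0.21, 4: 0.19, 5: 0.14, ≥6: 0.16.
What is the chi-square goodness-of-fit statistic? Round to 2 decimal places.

Expected counts E_i = n·p_i: 220×0.03 = 6.6, 220×0.10 = 22, 220×0.17 = 37.4, 220×0.21 = 46.2, 220×0.19 = 41.8, 220×0.14 = 30.8, 220×0.16 = 35.2.
cat         O        E   (O−E)²/E
0          11      6.6      2.933
1          16       22      1.636
2          22     37.4      6.341
3          60     46.2      4.122
4          44     41.8      0.116
5          39     30.8      2.183
≥6         28     35.2      1.473
Sum = 18.80

18.80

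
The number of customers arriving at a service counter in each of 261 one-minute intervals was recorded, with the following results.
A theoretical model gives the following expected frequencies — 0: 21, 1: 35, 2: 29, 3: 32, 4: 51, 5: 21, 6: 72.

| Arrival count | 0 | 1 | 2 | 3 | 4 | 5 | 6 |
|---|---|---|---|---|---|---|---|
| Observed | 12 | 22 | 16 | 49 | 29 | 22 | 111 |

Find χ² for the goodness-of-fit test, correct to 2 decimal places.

cat         O        E   (O−E)²/E
0          12       21      3.857
1          22       35      4.829
2          16       29      5.828
3          49       32      9.031
4          29       51      9.490
5          22       21      0.048
6         111       72     21.125
Sum = 54.21

54.21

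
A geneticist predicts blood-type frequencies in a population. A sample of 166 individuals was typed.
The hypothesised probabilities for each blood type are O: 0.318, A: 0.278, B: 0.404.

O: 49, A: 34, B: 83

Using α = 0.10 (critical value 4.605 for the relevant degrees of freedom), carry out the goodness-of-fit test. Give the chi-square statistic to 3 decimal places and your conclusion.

7.256; reject

Expected counts E_i = n·p_i: 166×0.318 = 52.788, 166×0.278 = 46.148, 166×0.404 = 67.064.
χ² = (49−52.788)²/52.788 + (34−46.148)²/46.148 + (83−67.064)²/67.064
   = 0.2718 + 3.1978 + 3.7868
Sum = 7.256
df = 2. Since 7.256 > 4.605, we reject H₀.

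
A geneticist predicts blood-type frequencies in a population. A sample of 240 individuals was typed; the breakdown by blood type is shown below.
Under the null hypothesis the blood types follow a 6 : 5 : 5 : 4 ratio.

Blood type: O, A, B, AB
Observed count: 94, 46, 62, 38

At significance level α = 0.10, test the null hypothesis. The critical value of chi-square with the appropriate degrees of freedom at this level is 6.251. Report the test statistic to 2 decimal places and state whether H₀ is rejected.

12.14; reject

Ratio total = 20. Expected counts: 240×6/20 = 72, 240×5/20 = 60, 240×5/20 = 60, 240×4/20 = 48.
cat         O        E   (O−E)²/E
O          94       72      6.722
A          46       60      3.267
B          62       60      0.067
AB         38       48      2.083
Sum = 12.14
df = 3. Since 12.14 > 6.251, we reject H₀.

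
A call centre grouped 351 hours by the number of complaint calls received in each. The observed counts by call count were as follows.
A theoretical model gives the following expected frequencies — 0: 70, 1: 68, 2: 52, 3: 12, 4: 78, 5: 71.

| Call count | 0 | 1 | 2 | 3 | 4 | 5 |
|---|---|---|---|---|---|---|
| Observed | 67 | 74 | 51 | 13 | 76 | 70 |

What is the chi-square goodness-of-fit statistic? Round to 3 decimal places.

χ² = (67−70)²/70 + (74−68)²/68 + (51−52)²/52 + (13−12)²/12 + (76−78)²/78 + (70−71)²/71
   = 0.1286 + 0.5294 + 0.0192 + 0.0833 + 0.0513 + 0.0141
Sum = 0.826

0.826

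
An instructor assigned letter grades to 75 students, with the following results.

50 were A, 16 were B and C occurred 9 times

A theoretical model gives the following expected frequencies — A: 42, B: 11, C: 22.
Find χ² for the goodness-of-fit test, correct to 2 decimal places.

11.48

A: (50 − 42)²/42 = 64/42 = 1.524
B: (16 − 11)²/11 = 25/11 = 2.273
C: (9 − 22)²/22 = 169/22 = 7.682
Sum = 11.48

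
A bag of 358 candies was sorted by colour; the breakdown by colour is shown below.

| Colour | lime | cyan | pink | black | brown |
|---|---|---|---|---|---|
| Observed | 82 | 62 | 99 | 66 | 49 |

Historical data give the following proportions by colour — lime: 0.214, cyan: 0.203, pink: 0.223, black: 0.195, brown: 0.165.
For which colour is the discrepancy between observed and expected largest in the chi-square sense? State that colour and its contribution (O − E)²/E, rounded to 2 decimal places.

pink, 4.60

Expected counts E_i = n·p_i: 358×0.214 = 76.612, 358×0.203 = 72.674, 358×0.223 = 79.834, 358×0.195 = 69.81, 358×0.165 = 59.07.
χ² = (82−76.612)²/76.612 + (62−72.674)²/72.674 + (99−79.834)²/79.834 + (66−69.81)²/69.81 + (49−59.07)²/59.07
   = 0.379 + 1.568 + 4.601 + 0.208 + 1.717
The largest term is for pink: 4.60.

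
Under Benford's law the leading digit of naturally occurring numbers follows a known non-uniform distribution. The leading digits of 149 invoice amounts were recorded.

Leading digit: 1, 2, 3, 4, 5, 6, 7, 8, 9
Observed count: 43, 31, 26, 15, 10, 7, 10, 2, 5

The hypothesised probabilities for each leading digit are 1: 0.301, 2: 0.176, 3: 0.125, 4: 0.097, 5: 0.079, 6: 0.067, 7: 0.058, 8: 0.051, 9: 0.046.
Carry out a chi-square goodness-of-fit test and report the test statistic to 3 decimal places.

Expected counts E_i = n·p_i: 149×0.301 = 44.849, 149×0.176 = 26.224, 149×0.125 = 18.625, 149×0.097 = 14.453, 149×0.079 = 11.771, 149×0.067 = 9.983, 149×0.058 = 8.642, 149×0.051 = 7.599, 149×0.046 = 6.854.
1: (43 − 44.849)²/44.849 = 3.418801/44.849 = 0.0762
2: (31 − 26.224)²/26.224 = 22.810176/26.224 = 0.8698
3: (26 − 18.625)²/18.625 = 54.390625/18.625 = 2.9203
4: (15 − 14.453)²/14.453 = 0.299209/14.453 = 0.0207
5: (10 − 11.771)²/11.771 = 3.136441/11.771 = 0.2665
6: (7 − 9.983)²/9.983 = 8.898289/9.983 = 0.8913
7: (10 − 8.642)²/8.642 = 1.844164/8.642 = 0.2134
8: (2 − 7.599)²/7.599 = 31.348801/7.599 = 4.1254
9: (5 − 6.854)²/6.854 = 3.437316/6.854 = 0.5015
Sum = 9.885

9.885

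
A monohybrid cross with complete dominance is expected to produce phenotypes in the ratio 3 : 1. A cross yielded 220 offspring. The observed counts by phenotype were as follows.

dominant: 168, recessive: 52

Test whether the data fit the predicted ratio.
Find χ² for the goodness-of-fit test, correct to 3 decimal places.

0.218

Ratio total = 4. Expected counts: 220×3/4 = 165, 220×1/4 = 55.
cat            O        E   (O−E)²/E
dominant     168      165     0.0545
recessive     52       55     0.1636
Sum = 0.218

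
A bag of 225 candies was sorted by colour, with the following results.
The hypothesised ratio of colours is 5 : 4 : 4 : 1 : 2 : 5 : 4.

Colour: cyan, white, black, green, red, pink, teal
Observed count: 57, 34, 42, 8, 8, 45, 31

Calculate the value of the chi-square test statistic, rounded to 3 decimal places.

Ratio total = 25. Expected counts: 225×5/25 = 45, 225×4/25 = 36, 225×4/25 = 36, 225×1/25 = 9, 225×2/25 = 18, 225×5/25 = 45, 225×4/25 = 36.
cat         O        E   (O−E)²/E
cyan       57       45     3.2000
white      34       36     0.1111
black      42       36     1.0000
green       8        9     0.1111
red         8       18     5.5556
pink       45       45     0.0000
teal       31       36     0.6944
Sum = 10.672

10.672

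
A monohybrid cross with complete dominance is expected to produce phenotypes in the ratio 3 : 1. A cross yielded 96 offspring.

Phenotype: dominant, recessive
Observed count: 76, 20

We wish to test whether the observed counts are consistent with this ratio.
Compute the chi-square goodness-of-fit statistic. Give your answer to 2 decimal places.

0.89

Ratio total = 4. Expected counts: 96×3/4 = 72, 96×1/4 = 24.
χ² = (76−72)²/72 + (20−24)²/24
   = 0.222 + 0.667
Sum = 0.89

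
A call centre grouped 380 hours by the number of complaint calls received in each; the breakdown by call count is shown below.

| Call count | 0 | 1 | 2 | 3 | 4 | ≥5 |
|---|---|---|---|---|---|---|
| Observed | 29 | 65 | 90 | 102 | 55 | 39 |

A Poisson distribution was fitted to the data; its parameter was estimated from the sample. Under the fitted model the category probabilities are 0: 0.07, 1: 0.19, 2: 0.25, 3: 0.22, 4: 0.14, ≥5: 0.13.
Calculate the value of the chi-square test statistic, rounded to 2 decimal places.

Expected counts E_i = n·p_i: 380×0.07 = 26.6, 380×0.19 = 72.2, 380×0.25 = 95, 380×0.22 = 83.6, 380×0.14 = 53.2, 380×0.13 = 49.4.
cat         O        E   (O−E)²/E
0          29     26.6      0.217
1          65     72.2      0.718
2          90       95      0.263
3         102     83.6      4.050
4          55     53.2      0.061
≥5         39     49.4      2.189
Sum = 7.50

7.50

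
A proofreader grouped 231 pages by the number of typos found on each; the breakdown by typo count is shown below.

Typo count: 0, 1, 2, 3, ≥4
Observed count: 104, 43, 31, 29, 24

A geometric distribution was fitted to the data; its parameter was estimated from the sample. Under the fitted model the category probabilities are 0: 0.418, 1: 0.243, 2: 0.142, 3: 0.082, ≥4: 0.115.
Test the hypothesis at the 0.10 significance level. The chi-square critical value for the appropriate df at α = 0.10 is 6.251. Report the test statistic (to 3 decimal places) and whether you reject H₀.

Expected counts E_i = n·p_i: 231×0.418 = 96.558, 231×0.243 = 56.133, 231×0.142 = 32.802, 231×0.082 = 18.942, 231×0.115 = 26.565.
cat         O        E   (O−E)²/E
0         104   96.558     0.5736
1          43   56.133     3.0726
2          31   32.802     0.0990
3          29   18.942     5.3407
≥4         24   26.565     0.2477
Sum = 9.334
df = 3. Since 9.334 > 6.251, we reject H₀.

9.334; reject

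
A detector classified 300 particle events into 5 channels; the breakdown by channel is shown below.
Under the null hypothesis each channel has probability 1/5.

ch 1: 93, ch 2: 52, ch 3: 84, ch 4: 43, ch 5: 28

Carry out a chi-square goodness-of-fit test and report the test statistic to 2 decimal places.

50.70

Expected count for each of the 5 categories: 300/5 = 60.
ch 1: (93 − 60)²/60 = 1089/60 = 18.150
ch 2: (52 − 60)²/60 = 64/60 = 1.067
ch 3: (84 − 60)²/60 = 576/60 = 9.600
ch 4: (43 − 60)²/60 = 289/60 = 4.817
ch 5: (28 − 60)²/60 = 1024/60 = 17.067
Sum = 50.70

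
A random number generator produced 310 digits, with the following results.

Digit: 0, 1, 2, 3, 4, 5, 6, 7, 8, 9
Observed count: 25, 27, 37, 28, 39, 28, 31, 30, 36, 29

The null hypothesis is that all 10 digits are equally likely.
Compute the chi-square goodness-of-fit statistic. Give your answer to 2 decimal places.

6.45

Under H₀ each category has probability 1/10, so each expected count is 310/10 = 31.
0: (25 − 31)²/31 = 36/31 = 1.161
1: (27 − 31)²/31 = 16/31 = 0.516
2: (37 − 31)²/31 = 36/31 = 1.161
3: (28 − 31)²/31 = 9/31 = 0.290
4: (39 − 31)²/31 = 64/31 = 2.065
5: (28 − 31)²/31 = 9/31 = 0.290
6: (31 − 31)²/31 = 0/31 = 0.000
7: (30 − 31)²/31 = 1/31 = 0.032
8: (36 − 31)²/31 = 25/31 = 0.806
9: (29 − 31)²/31 = 4/31 = 0.129
Sum = 6.45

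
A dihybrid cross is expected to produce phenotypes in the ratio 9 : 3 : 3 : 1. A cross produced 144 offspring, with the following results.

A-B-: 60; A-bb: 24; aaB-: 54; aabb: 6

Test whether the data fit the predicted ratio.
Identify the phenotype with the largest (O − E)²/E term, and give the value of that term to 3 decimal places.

Ratio total = 16. Expected counts: 144×9/16 = 81, 144×3/16 = 27, 144×3/16 = 27, 144×1/16 = 9.
A-B-: (60 − 81)²/81 = 441/81 = 5.4444
A-bb: (24 − 27)²/27 = 9/27 = 0.3333
aaB-: (54 − 27)²/27 = 729/27 = 27.0000
aabb: (6 − 9)²/9 = 9/9 = 1.0000
The largest term is for aaB-: 27.000.

aaB-, 27.000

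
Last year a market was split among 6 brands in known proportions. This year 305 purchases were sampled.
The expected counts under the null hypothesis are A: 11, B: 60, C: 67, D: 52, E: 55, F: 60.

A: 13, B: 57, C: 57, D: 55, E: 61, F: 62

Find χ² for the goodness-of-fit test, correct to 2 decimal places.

A: (13 − 11)²/11 = 4/11 = 0.364
B: (57 − 60)²/60 = 9/60 = 0.150
C: (57 − 67)²/67 = 100/67 = 1.493
D: (55 − 52)²/52 = 9/52 = 0.173
E: (61 − 55)²/55 = 36/55 = 0.655
F: (62 − 60)²/60 = 4/60 = 0.067
Sum = 2.90

2.90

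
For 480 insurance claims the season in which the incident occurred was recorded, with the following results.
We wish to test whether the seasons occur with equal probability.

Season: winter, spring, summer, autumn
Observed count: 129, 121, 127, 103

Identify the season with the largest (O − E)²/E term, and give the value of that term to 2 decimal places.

autumn, 2.41

Under H₀ each category has probability 1/4, so each expected count is 480/4 = 120.
cat         O        E   (O−E)²/E
winter    129      120      0.675
spring    121      120      0.008
summer    127      120      0.408
autumn    103      120      2.408
The largest term is for autumn: 2.41.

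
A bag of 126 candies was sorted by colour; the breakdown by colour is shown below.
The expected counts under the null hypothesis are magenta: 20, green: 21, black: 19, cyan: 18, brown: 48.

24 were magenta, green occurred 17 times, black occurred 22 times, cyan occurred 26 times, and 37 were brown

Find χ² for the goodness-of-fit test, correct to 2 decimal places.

magenta: (24 − 20)²/20 = 16/20 = 0.800
green: (17 − 21)²/21 = 16/21 = 0.762
black: (22 − 19)²/19 = 9/19 = 0.474
cyan: (26 − 18)²/18 = 64/18 = 3.556
brown: (37 − 48)²/48 = 121/48 = 2.521
Sum = 8.11

8.11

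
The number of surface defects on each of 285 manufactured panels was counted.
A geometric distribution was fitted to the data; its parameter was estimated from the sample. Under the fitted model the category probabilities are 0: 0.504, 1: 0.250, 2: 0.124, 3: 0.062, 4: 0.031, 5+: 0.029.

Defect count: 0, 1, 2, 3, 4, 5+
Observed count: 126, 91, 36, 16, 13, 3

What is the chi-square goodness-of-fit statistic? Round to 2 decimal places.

Expected counts E_i = n·p_i: 285×0.504 = 143.64, 285×0.250 = 71.25, 285×0.124 = 35.34, 285×0.062 = 17.67, 285×0.031 = 8.835, 285×0.029 = 8.265.
0: (126 − 143.64)²/143.64 = 311.1696/143.64 = 2.166
1: (91 − 71.25)²/71.25 = 390.0625/71.25 = 5.475
2: (36 − 35.34)²/35.34 = 0.4356/35.34 = 0.012
3: (16 − 17.67)²/17.67 = 2.7889/17.67 = 0.158
4: (13 − 8.835)²/8.835 = 17.347225/8.835 = 1.963
5+: (3 − 8.265)²/8.265 = 27.720225/8.265 = 3.354
Sum = 13.13

13.13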